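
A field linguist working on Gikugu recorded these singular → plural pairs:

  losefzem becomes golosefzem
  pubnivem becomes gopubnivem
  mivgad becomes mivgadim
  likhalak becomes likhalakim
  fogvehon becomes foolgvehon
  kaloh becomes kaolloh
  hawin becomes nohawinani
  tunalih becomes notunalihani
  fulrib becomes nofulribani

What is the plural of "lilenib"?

nolilenibani

fogvehon and hawin both end in -n yet inflect differently (foolgvehon, nohawinani), so the final letter is not what conditions the rule; the last vowel is.
"lilenib" has last vowel 'i'. The stems whose last vowel is 'i' (hawin → nohawinani, tunalih → notunalihani, fulrib → nofulribani) add no- … -ani around the stem.
The other patterns: stems whose last vowel is 'e' add the prefix go-; stems whose last vowel is 'a' add -im; stems whose last vowel is 'o' insert -ol- after the first vowel.
So lilenib → nolilenibani.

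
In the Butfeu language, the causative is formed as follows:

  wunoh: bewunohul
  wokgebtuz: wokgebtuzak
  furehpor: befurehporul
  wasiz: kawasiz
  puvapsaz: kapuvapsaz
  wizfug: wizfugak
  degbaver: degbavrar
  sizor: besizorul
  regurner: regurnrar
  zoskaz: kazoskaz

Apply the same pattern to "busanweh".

busanwhar

furehpor and regurner both end in -r yet inflect differently (befurehporul, regurnrar), so the final letter is not what conditions the rule; the last vowel is.
"busanweh" has last vowel 'e'. The stems whose last vowel is 'e' (regurner → regurnrar, degbaver → degbavrar) delete the last vowel and add -ar.
The other patterns: stems whose last vowel is 'o' add be- … -ul around the stem; stems whose last vowel is 'u' add -ak; stems whose last vowel is 'a' or 'i' add the prefix ka-.
So busanweh → busanwhar.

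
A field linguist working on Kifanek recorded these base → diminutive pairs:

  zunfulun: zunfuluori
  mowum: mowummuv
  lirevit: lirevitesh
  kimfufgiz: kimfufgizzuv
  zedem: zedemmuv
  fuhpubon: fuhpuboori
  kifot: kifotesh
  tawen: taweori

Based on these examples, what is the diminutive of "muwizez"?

muwizezzuv

kifot and fuhpubon both have last vowel 'o' yet inflect differently (kifotesh, fuhpuboori), so the last vowel is not what conditions the rule; the final letter is.
"muwizez" ends in -z. The one such stem in the data (kimfufgiz → kimfufgizzuv) doubles the final consonant and adds -uv (as do zedem, mowum), so the same rule applies.
So muwizez → muwizezzuv.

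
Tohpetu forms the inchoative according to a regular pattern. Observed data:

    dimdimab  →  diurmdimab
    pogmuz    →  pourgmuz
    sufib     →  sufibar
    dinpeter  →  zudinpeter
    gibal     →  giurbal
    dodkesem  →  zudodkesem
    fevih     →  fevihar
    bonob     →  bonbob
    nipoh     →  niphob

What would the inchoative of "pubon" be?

pubnob

"pubon" has last vowel 'o'. The stems whose last vowel is 'o' (nipoh → niphob, bonob → bonbob) delete the last vowel and add -ob.
So pubon → pubnob.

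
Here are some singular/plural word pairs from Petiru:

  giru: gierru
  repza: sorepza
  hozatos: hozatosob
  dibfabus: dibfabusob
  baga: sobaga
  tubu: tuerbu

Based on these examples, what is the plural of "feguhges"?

"feguhges" ends in -s. The stems ending in -s (dibfabus → dibfabusob, hozatos → hozatosob) add -ob.
The other patterns: stems ending in -u insert -er- after the first vowel; stems ending in -a add the prefix so-.
So feguhges → feguhgesob.

feguhgesob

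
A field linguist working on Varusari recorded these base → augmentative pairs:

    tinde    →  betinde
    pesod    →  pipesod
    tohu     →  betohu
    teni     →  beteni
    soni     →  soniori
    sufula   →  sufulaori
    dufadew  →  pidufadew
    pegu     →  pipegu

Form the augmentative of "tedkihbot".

"tedkihbot" begins with t-. The stems beginning with t- (tinde → betinde, teni → beteni, tohu → betohu) add the prefix be-.
So tedkihbot → betedkihbot.

betedkihbot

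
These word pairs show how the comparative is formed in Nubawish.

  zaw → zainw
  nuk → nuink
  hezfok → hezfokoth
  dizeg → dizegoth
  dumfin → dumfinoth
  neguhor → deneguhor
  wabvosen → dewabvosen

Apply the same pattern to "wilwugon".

dewilwugon

nuk and hezfok both end in -k yet inflect differently (nuink, hezfokoth), so the final letter is not what conditions the rule; the number of vowels is.
"wilwugon" has 3 vowels. The stems with 3 vowels (neguhor → deneguhor, wabvosen → dewabvosen) add the prefix de-.
So wilwugon → dewilwugon.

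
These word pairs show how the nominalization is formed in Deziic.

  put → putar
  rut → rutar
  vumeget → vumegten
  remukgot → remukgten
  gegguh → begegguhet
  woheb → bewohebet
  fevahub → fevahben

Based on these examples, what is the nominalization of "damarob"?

damarben

"damarob" has 3 vowels. The stems with 3 vowels (remukgot → remukgten, fevahub → fevahben, vumeget → vumegten) delete the last vowel and add -en.
The other patterns: stems with 1 vowel add -ar; stems with 2 vowels add be- … -et around the stem.
So damarob → damarben.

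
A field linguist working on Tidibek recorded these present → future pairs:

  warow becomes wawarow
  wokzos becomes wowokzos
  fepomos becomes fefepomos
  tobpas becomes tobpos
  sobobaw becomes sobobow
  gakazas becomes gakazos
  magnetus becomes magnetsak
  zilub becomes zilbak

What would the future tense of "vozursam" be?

vozursom

wokzos and tobpas both end in -s yet inflect differently (wowokzos, tobpos), so the final letter is not what conditions the rule; the last vowel is.
"vozursam" has last vowel 'a'. The stems whose last vowel is 'a' (tobpas → tobpos, sobobaw → sobobow, gakazas → gakazos) change the last vowel to 'o'.
The other patterns: stems whose last vowel is 'o' repeat the first consonant+vowel as a prefix; stems whose last vowel is 'u' delete the last vowel and add -ak.
So vozursam → vozursom.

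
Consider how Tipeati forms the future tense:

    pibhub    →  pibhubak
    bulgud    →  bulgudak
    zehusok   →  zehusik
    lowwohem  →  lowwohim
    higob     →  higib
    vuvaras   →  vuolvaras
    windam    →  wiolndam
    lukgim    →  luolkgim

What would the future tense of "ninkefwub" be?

pibhub and higob both end in -b yet inflect differently (pibhubak, higib), so the final letter is not what conditions the rule; the last vowel is.
"ninkefwub" has last vowel 'u'. The stems whose last vowel is 'u' (pibhub → pibhubak, bulgud → bulgudak) add -ak.
The other patterns: stems whose last vowel is 'e' or 'o' change the last vowel to 'i'; stems whose last vowel is 'a' or 'i' insert -ol- after the first vowel.
So ninkefwub → ninkefwubak.

ninkefwubak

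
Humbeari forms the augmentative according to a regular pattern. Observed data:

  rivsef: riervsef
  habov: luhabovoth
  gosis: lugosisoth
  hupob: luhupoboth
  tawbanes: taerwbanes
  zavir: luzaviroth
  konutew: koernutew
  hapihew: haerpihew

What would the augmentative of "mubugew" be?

tawbanes and gosis both end in -s yet inflect differently (taerwbanes, lugosisoth), so the final letter is not what conditions the rule; the last vowel is.
"mubugew" has last vowel 'e'. The stems whose last vowel is 'e' (konutew → koernutew, hapihew → haerpihew, tawbanes → taerwbanes) insert -er- after the first vowel.
The other pattern: stems whose last vowel is 'i' or 'o' add lu- … -oth around the stem.
So mubugew → muerbugew.

muerbugew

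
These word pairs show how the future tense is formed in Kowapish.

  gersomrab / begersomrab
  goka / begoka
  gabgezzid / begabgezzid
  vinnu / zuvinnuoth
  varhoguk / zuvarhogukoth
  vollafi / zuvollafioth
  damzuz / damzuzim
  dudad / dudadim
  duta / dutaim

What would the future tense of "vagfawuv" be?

"vagfawuv" begins with v-. The stems beginning with v- (vinnu → zuvinnuoth, varhoguk → zuvarhogukoth, vollafi → zuvollafioth) add zu- … -oth around the stem.
So vagfawuv → zuvagfawuvoth.

zuvagfawuvoth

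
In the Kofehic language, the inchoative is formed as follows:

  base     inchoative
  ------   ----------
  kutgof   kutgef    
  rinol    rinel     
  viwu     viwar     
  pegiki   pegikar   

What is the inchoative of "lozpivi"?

lozpivar

"lozpivi" ends in a vowel. The stems ending in a vowel (viwu → viwar, pegiki → pegikar) drop the final letter and add -ar.
So lozpivi → lozpivar.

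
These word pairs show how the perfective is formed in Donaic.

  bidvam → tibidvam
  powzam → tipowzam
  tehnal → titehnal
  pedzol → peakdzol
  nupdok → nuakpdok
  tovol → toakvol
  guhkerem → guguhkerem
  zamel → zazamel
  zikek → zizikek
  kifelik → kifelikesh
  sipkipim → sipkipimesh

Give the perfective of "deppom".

deakppom

tehnal and pedzol both end in -l yet inflect differently (titehnal, peakdzol), so the final letter is not what conditions the rule; the last vowel is.
"deppom" has last vowel 'o'. The stems whose last vowel is 'o' (pedzol → peakdzol, nupdok → nuakpdok, tovol → toakvol) insert -ak- after the first vowel.
So deppom → deakppom.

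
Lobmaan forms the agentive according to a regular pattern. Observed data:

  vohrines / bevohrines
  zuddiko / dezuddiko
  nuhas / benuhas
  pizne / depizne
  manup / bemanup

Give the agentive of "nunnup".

benunnup

pizne and vohrines both have last vowel 'e' yet inflect differently (depizne, bevohrines), so the last vowel is not what conditions the rule; whether the stem ends in a vowel or a consonant is.
"nunnup" ends in a consonant. The stems ending in a consonant (vohrines → bevohrines, manup → bemanup, nuhas → benuhas) add the prefix be-.
The other pattern: stems ending in a vowel add the prefix de-.
So nunnup → benunnup.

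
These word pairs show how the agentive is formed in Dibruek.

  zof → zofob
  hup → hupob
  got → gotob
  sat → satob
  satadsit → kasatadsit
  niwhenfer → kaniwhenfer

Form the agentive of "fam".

got and satadsit both end in -t yet inflect differently (gotob, kasatadsit), so the final letter is not what conditions the rule; the number of vowels is.
"fam" has 1 vowel. The stems with 1 vowel (zof → zofob, hup → hupob, got → gotob) add -ob.
The other pattern: stems with 3 vowels add the prefix ka-.
So fam → famob.

famob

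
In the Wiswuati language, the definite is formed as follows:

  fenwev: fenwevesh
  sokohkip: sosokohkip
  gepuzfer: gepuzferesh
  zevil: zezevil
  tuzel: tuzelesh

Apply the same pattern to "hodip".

hohodip

tuzel and zevil both end in -l yet inflect differently (tuzelesh, zezevil), so the final letter is not what conditions the rule; the last vowel is.
"hodip" has last vowel 'i'. The stems whose last vowel is 'i' (sokohkip → sosokohkip, zevil → zezevil) repeat the first consonant+vowel as a prefix.
The other pattern: stems whose last vowel is 'e' add -esh.
So hodip → hohodip.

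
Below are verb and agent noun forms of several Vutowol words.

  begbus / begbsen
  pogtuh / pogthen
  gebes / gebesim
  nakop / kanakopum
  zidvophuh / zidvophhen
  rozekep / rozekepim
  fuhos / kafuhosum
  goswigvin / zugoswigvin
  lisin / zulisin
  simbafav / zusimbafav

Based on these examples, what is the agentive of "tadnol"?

katadnolum

"tadnol" has last vowel 'o'. The stems whose last vowel is 'o' (nakop → kanakopum, fuhos → kafuhosum) add ka- … -um around the stem.
The other patterns: stems whose last vowel is 'u' delete the last vowel and add -en; stems whose last vowel is 'e' add -im; stems whose last vowel is 'a' or 'i' add the prefix zu-.
So tadnol → katadnolum.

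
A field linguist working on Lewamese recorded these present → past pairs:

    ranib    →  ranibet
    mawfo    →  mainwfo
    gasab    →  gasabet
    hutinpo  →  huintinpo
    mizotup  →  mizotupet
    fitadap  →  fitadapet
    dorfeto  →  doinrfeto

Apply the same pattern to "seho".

mawfo and mizotup both begin with m- yet inflect differently (mainwfo, mizotupet), so the first letter is not what conditions the rule; the final letter is.
"seho" ends in -o. The stems ending in -o (dorfeto → doinrfeto, hutinpo → huintinpo, mawfo → mainwfo) insert -in- after the first vowel.
The other pattern: stems ending in -b or -p add -et.
So seho → seinho.

seinho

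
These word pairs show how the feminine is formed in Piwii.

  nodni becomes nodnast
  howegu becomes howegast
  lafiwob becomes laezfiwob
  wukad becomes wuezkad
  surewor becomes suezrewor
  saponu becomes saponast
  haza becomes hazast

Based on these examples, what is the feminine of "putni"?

putnast

"putni" ends in a vowel. The stems ending in a vowel (saponu → saponast, howegu → howegast, haza → hazast) drop the final letter and add -ast.
The other pattern: stems ending in a consonant insert -ez- after the first vowel.
So putni → putnast.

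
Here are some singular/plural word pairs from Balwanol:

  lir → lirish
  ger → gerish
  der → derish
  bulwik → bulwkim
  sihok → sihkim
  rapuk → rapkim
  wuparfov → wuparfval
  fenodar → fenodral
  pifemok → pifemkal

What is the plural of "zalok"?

lir and fenodar both end in -r yet inflect differently (lirish, fenodral), so the final letter is not what conditions the rule; the number of vowels is.
"zalok" has 2 vowels. The stems with 2 vowels (bulwik → bulwkim, sihok → sihkim, rapuk → rapkim) delete the last vowel and add -im.
So zalok → zalkim.

zalkim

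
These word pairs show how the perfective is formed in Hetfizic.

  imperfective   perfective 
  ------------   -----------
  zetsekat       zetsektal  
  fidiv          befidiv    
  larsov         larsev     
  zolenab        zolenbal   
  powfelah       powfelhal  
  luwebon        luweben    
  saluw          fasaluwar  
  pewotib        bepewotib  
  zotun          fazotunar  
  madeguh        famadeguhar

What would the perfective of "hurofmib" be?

behurofmib

zolenab and pewotib both end in -b yet inflect differently (zolenbal, bepewotib), so the final letter is not what conditions the rule; the last vowel is.
"hurofmib" has last vowel 'i'. The stems whose last vowel is 'i' (pewotib → bepewotib, fidiv → befidiv) add the prefix be-.
The other patterns: stems whose last vowel is 'a' delete the last vowel and add -al; stems whose last vowel is 'o' change the last vowel to 'e'; stems whose last vowel is 'u' add fa- … -ar around the stem.
So hurofmib → behurofmib.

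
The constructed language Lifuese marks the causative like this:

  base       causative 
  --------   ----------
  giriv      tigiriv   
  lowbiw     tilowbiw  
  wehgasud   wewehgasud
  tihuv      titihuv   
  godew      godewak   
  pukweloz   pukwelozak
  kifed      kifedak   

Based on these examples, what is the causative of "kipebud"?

lowbiw and godew both end in -w yet inflect differently (tilowbiw, godewak), so the final letter is not what conditions the rule; the last vowel is.
"kipebud" has last vowel 'u'. The stems whose last vowel is 'u' (wehgasud → wewehgasud, tihuv → titihuv) repeat the first consonant+vowel as a prefix.
The other patterns: stems whose last vowel is 'i' add the prefix ti-; stems whose last vowel is 'e' or 'o' add -ak.
So kipebud → kikipebud.

kikipebud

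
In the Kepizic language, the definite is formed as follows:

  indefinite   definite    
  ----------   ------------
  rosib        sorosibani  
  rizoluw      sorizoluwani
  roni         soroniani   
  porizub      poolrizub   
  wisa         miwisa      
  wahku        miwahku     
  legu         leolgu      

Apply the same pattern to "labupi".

laolbupi

wahku and legu both end in -u yet inflect differently (miwahku, leolgu), so the final letter is not what conditions the rule; the first letter is.
"labupi" begins with l-. The one such stem in the data (legu → leolgu) inserts -ol- after the first vowel (as does porizub), so the same rule applies.
The other patterns: stems beginning with r- add so- … -ani around the stem; stems beginning with w- add the prefix mi-.
So labupi → laolbupi.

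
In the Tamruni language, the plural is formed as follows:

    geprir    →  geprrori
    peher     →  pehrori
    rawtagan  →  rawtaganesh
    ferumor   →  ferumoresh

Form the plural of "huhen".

huhnori

geprir and ferumor both end in -r yet inflect differently (geprrori, ferumoresh), so the final letter is not what conditions the rule; the number of vowels is.
"huhen" has 2 vowels. The stems with 2 vowels (geprir → geprrori, peher → pehrori) delete the last vowel and add -ori.
So huhen → huhnori.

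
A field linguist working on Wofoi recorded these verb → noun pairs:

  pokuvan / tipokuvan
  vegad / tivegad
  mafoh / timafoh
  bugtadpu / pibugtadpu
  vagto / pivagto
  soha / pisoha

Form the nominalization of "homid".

soha and pokuvan both have last vowel 'a' yet inflect differently (pisoha, tipokuvan), so the last vowel is not what conditions the rule; whether the stem ends in a vowel or a consonant is.
"homid" ends in a consonant. The stems ending in a consonant (pokuvan → tipokuvan, vegad → tivegad, mafoh → timafoh) add the prefix ti-.
The other pattern: stems ending in a vowel add the prefix pi-.
So homid → tihomid.

tihomid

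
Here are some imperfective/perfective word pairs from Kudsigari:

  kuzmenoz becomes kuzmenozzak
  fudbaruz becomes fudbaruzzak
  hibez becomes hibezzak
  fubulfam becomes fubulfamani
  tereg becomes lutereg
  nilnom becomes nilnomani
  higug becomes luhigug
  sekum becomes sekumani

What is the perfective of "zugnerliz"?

zugnerlizzak

"zugnerliz" ends in -z. The stems ending in -z (kuzmenoz → kuzmenozzak, hibez → hibezzak, fudbaruz → fudbaruzzak) double the final consonant and add -ak.
The other patterns: stems ending in -m add -ani; stems ending in -g add the prefix lu-.
So zugnerliz → zugnerlizzak.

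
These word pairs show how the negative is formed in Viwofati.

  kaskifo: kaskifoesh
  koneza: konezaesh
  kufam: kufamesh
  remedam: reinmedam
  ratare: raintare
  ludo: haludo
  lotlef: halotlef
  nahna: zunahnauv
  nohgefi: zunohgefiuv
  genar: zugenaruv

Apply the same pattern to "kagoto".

kagotoesh

kufam and remedam both end in -m yet inflect differently (kufamesh, reinmedam), so the final letter is not what conditions the rule; the first letter is.
"kagoto" begins with k-. The stems beginning with k- (kaskifo → kaskifoesh, koneza → konezaesh, kufam → kufamesh) add -esh.
The other patterns: stems beginning with r- insert -in- after the first vowel; stems beginning with l- add the prefix ha-; stems beginning with g- or n- add zu- … -uv around the stem.
So kagoto → kagotoesh.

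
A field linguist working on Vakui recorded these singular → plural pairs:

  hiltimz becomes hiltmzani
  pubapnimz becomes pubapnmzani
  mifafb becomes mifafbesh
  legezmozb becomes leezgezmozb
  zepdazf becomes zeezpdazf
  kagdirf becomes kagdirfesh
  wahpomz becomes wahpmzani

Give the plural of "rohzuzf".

legezmozb and mifafb both end in -b yet inflect differently (leezgezmozb, mifafbesh), so the final letter is not what conditions the rule; the second-to-last letter is.
"rohzuzf" has second-to-last letter 'z'. The stems whose second-to-last letter is 'z' (legezmozb → leezgezmozb, zepdazf → zeezpdazf) insert -ez- after the first vowel.
So rohzuzf → roezhzuzf.

roezhzuzf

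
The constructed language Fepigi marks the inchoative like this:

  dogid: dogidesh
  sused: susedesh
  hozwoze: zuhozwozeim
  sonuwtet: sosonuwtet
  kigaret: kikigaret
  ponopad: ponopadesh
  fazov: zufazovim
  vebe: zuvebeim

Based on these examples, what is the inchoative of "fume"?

kigaret and sused both have last vowel 'e' yet inflect differently (kikigaret, susedesh), so the last vowel is not what conditions the rule; the final letter is.
"fume" ends in -e. The stems ending in -e (vebe → zuvebeim, hozwoze → zuhozwozeim) add zu- … -im around the stem.
So fume → zufumeim.

zufumeim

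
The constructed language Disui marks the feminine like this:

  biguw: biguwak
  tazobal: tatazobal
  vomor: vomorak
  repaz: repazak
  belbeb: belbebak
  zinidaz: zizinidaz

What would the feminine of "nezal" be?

nezalak

repaz and zinidaz both end in -z yet inflect differently (repazak, zizinidaz), so the final letter is not what conditions the rule; the number of vowels is.
"nezal" has 2 vowels. The stems with 2 vowels (biguw → biguwak, vomor → vomorak, repaz → repazak) add -ak.
The other pattern: stems with 3 vowels repeat the first consonant+vowel as a prefix.
So nezal → nezalak.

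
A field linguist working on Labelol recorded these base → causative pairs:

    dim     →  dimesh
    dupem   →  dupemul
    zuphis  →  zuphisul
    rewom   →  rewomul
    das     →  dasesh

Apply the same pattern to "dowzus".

"dowzus" has 2 vowels. The stems with 2 vowels (dupem → dupemul, rewom → rewomul, zuphis → zuphisul) add -ul.
The other pattern: stems with 1 vowel add -esh.
So dowzus → dowzusul.

dowzusul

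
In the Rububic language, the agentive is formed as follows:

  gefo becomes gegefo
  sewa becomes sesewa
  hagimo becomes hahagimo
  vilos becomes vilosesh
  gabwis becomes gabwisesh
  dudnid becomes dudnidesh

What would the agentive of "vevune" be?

vevevune

"vevune" ends in a vowel. The stems ending in a vowel (gefo → gegefo, hagimo → hahagimo, sewa → sesewa) repeat the first consonant+vowel as a prefix.
So vevune → vevevune.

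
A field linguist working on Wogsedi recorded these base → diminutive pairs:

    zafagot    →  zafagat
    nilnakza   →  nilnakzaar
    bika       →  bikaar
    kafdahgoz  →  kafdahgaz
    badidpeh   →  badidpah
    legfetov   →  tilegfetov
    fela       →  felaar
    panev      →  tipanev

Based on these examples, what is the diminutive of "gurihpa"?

gurihpaar

panev and badidpeh both have last vowel 'e' yet inflect differently (tipanev, badidpah), so the last vowel is not what conditions the rule; the final letter is.
"gurihpa" ends in -a. The stems ending in -a (bika → bikaar, fela → felaar, nilnakza → nilnakzaar) add -ar.
So gurihpa → gurihpaar.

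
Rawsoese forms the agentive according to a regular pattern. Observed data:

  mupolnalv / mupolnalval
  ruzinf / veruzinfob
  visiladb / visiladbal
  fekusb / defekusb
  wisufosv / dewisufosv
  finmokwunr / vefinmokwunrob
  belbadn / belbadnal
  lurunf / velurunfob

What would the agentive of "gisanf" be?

vegisanfob

mupolnalv and wisufosv both end in -v yet inflect differently (mupolnalval, dewisufosv), so the final letter is not what conditions the rule; the second-to-last letter is.
"gisanf" has second-to-last letter 'n'. The stems whose second-to-last letter is 'n' (finmokwunr → vefinmokwunrob, lurunf → velurunfob, ruzinf → veruzinfob) add ve- … -ob around the stem.
The other patterns: stems whose second-to-last letter is 'd' or 'l' add -al; stems whose second-to-last letter is 's' add the prefix de-.
So gisanf → vegisanfob.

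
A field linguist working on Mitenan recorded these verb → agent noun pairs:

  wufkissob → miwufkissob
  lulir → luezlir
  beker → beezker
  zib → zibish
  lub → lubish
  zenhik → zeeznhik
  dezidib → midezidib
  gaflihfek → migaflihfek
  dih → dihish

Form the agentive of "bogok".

boezgok

lub and wufkissob both end in -b yet inflect differently (lubish, miwufkissob), so the final letter is not what conditions the rule; the number of vowels is.
"bogok" has 2 vowels. The stems with 2 vowels (zenhik → zeeznhik, beker → beezker, lulir → luezlir) insert -ez- after the first vowel.
So bogok → boezgok.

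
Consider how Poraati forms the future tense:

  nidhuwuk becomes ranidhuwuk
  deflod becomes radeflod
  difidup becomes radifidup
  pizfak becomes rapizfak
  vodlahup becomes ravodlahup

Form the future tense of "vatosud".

Every pair shown (nidhuwuk → ranidhuwuk, deflod → radeflod, difidup → radifidup, …) follows the same rule: add the prefix ra-.
So vatosud → ravatosud.

ravatosud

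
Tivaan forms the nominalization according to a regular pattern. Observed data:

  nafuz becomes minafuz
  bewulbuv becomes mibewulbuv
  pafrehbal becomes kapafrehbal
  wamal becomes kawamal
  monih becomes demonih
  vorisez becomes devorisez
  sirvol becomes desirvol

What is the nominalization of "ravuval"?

"ravuval" has last vowel 'a'. The stems whose last vowel is 'a' (pafrehbal → kapafrehbal, wamal → kawamal) add the prefix ka-.
So ravuval → karavuval.

karavuval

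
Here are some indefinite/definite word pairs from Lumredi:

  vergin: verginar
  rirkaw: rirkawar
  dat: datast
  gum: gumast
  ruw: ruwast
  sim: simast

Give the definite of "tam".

tamast

rirkaw and ruw both end in -w yet inflect differently (rirkawar, ruwast), so the final letter is not what conditions the rule; the number of vowels is.
"tam" has 1 vowel. The stems with 1 vowel (dat → datast, gum → gumast, ruw → ruwast) add -ast.
The other pattern: stems with 2 vowels add -ar.
So tam → tamast.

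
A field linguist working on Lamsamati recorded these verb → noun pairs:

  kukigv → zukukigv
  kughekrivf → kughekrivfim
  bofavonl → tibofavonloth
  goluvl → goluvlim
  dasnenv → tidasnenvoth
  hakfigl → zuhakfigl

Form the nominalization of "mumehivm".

"mumehivm" has second-to-last letter 'v'. The stems whose second-to-last letter is 'v' (goluvl → goluvlim, kughekrivf → kughekrivfim) add -im.
The other patterns: stems whose second-to-last letter is 'g' add the prefix zu-; stems whose second-to-last letter is 'n' add ti- … -oth around the stem.
So mumehivm → mumehivmim.

mumehivmim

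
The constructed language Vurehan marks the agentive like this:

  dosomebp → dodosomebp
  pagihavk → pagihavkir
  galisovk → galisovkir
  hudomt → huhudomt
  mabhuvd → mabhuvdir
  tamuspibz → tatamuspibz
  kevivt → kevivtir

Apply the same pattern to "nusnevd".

nusnevdir

kevivt and hudomt both end in -t yet inflect differently (kevivtir, huhudomt), so the final letter is not what conditions the rule; the second-to-last letter is.
"nusnevd" has second-to-last letter 'v'. The stems whose second-to-last letter is 'v' (galisovk → galisovkir, kevivt → kevivtir, pagihavk → pagihavkir) add -ir.
The other pattern: stems whose second-to-last letter is 'b' or 'm' repeat the first consonant+vowel as a prefix.
So nusnevd → nusnevdir.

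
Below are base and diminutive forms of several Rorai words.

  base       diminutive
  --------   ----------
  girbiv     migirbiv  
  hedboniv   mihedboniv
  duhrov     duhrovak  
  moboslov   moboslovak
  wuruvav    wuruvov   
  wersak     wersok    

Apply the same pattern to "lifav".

lifov

girbiv and duhrov both end in -v yet inflect differently (migirbiv, duhrovak), so the final letter is not what conditions the rule; the last vowel is.
"lifav" has last vowel 'a'. The stems whose last vowel is 'a' (wuruvav → wuruvov, wersak → wersok) change the last vowel to 'o'.
So lifav → lifov.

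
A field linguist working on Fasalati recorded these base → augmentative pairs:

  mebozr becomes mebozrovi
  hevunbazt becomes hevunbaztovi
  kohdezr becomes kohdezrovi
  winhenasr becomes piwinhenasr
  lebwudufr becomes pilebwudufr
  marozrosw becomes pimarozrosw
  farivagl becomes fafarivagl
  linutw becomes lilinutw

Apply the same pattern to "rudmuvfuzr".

rudmuvfuzrovi

mebozr and winhenasr both end in -r yet inflect differently (mebozrovi, piwinhenasr), so the final letter is not what conditions the rule; the second-to-last letter is.
"rudmuvfuzr" has second-to-last letter 'z'. The stems whose second-to-last letter is 'z' (mebozr → mebozrovi, hevunbazt → hevunbaztovi, kohdezr → kohdezrovi) add -ovi.
So rudmuvfuzr → rudmuvfuzrovi.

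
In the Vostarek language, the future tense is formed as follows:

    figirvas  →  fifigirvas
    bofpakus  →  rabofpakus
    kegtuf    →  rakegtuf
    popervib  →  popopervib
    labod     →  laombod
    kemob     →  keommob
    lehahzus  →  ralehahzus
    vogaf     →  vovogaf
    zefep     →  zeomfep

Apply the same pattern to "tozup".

ratozup

"tozup" has last vowel 'u'. The stems whose last vowel is 'u' (lehahzus → ralehahzus, kegtuf → rakegtuf, bofpakus → rabofpakus) add the prefix ra-.
So tozup → ratozup.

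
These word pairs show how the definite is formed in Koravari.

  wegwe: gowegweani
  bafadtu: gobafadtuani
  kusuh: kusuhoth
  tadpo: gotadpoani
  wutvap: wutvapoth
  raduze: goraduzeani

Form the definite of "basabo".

gobasaboani

bafadtu and kusuh both have last vowel 'u' yet inflect differently (gobafadtuani, kusuhoth), so the last vowel is not what conditions the rule; whether the stem ends in a vowel or a consonant is.
"basabo" ends in a vowel. The stems ending in a vowel (bafadtu → gobafadtuani, raduze → goraduzeani, wegwe → gowegweani) add go- … -ani around the stem.
So basabo → gobasaboani.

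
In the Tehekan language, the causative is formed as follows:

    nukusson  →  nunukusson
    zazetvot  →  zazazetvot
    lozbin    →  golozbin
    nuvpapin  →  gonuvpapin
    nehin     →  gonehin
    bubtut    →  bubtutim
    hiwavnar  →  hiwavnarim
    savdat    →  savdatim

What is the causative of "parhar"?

nukusson and lozbin both end in -n yet inflect differently (nunukusson, golozbin), so the final letter is not what conditions the rule; the last vowel is.
"parhar" has last vowel 'a'. The stems whose last vowel is 'a' (hiwavnar → hiwavnarim, savdat → savdatim) add -im.
So parhar → parharim.

parharim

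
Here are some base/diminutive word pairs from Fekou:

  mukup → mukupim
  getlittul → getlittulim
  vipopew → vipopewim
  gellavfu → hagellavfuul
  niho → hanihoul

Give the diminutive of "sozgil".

getlittul and gellavfu both have last vowel 'u' yet inflect differently (getlittulim, hagellavfuul), so the last vowel is not what conditions the rule; whether the stem ends in a vowel or a consonant is.
"sozgil" ends in a consonant. The stems ending in a consonant (vipopew → vipopewim, getlittul → getlittulim, mukup → mukupim) add -im.
The other pattern: stems ending in a vowel add ha- … -ul around the stem.
So sozgil → sozgilim.

sozgilim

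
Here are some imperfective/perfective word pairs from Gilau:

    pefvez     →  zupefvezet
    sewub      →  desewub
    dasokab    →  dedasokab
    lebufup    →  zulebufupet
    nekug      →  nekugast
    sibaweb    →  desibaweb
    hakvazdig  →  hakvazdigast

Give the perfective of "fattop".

zufattopet

"fattop" ends in -p. The one such stem in the data (lebufup → zulebufupet) adds zu- … -et around the stem, so the same rule applies.
The other patterns: stems ending in -g add -ast; stems ending in -b add the prefix de-.
So fattop → zufattopet.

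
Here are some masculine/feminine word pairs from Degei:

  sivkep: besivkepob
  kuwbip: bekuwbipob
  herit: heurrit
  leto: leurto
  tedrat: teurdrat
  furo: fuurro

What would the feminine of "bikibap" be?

kuwbip and herit both have last vowel 'i' yet inflect differently (bekuwbipob, heurrit), so the last vowel is not what conditions the rule; the final letter is.
"bikibap" ends in -p. The stems ending in -p (sivkep → besivkepob, kuwbip → bekuwbipob) add be- … -ob around the stem.
So bikibap → bebikibapob.

bebikibapob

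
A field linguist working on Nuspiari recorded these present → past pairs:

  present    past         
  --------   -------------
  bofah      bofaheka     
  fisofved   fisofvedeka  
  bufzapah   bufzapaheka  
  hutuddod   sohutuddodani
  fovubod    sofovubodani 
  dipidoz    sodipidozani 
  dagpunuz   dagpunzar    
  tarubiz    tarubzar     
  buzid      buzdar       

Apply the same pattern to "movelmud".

fisofved and hutuddod both end in -d yet inflect differently (fisofvedeka, sohutuddodani), so the final letter is not what conditions the rule; the last vowel is.
"movelmud" has last vowel 'u'. The one such stem in the data (dagpunuz → dagpunzar) deletes the last vowel and adds -ar (as do tarubiz, buzid), so the same rule applies.
The other patterns: stems whose last vowel is 'a' or 'e' add -eka; stems whose last vowel is 'o' add so- … -ani around the stem.
So movelmud → movelmdar.

movelmdar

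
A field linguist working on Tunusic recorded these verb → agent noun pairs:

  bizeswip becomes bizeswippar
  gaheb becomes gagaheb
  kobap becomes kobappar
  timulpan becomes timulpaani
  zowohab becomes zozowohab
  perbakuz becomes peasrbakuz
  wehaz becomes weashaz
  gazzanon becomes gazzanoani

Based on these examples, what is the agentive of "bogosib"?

bobogosib

wehaz and zowohab both have last vowel 'a' yet inflect differently (weashaz, zozowohab), so the last vowel is not what conditions the rule; the final letter is.
"bogosib" ends in -b. The stems ending in -b (gaheb → gagaheb, zowohab → zozowohab) repeat the first consonant+vowel as a prefix.
The other patterns: stems ending in -z insert -as- after the first vowel; stems ending in -n drop the final letter and add -ani; stems ending in -p double the final consonant and add -ar.
So bogosib → bobogosib.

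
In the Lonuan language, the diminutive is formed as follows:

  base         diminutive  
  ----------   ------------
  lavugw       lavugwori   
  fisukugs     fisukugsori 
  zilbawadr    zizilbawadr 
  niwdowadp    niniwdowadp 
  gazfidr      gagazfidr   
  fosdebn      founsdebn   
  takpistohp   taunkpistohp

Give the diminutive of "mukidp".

mumukidp

"mukidp" has second-to-last letter 'd'. The stems whose second-to-last letter is 'd' (zilbawadr → zizilbawadr, niwdowadp → niniwdowadp, gazfidr → gagazfidr) repeat the first consonant+vowel as a prefix.
So mukidp → mumukidp.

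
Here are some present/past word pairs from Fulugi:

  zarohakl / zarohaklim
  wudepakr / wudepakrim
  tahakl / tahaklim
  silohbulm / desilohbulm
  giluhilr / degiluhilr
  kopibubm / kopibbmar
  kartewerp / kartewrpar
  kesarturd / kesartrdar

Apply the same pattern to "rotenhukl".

rotenhuklim

wudepakr and giluhilr both end in -r yet inflect differently (wudepakrim, degiluhilr), so the final letter is not what conditions the rule; the second-to-last letter is.
"rotenhukl" has second-to-last letter 'k'. The stems whose second-to-last letter is 'k' (zarohakl → zarohaklim, wudepakr → wudepakrim, tahakl → tahaklim) add -im.
So rotenhukl → rotenhuklim.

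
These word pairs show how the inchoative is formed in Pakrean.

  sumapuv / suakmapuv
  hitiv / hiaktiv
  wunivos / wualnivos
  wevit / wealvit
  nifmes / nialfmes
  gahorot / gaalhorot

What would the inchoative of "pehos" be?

pealhos

hitiv and wevit both have last vowel 'i' yet inflect differently (hiaktiv, wealvit), so the last vowel is not what conditions the rule; the final letter is.
"pehos" ends in -s. The stems ending in -s (wunivos → wualnivos, nifmes → nialfmes) insert -al- after the first vowel.
So pehos → pealhos.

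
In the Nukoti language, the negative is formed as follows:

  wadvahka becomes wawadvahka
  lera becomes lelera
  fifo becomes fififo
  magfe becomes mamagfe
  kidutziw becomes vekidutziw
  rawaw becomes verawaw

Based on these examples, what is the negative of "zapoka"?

"zapoka" ends in a vowel. The stems ending in a vowel (wadvahka → wawadvahka, lera → lelera, fifo → fififo) repeat the first consonant+vowel as a prefix.
The other pattern: stems ending in a consonant add the prefix ve-.
So zapoka → zazapoka.

zazapoka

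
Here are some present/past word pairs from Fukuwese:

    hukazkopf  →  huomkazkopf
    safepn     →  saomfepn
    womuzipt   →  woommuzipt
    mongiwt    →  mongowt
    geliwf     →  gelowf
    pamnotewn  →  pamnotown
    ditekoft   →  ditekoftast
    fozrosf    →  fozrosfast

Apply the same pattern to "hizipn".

hiomzipn

womuzipt and mongiwt both end in -t yet inflect differently (woommuzipt, mongowt), so the final letter is not what conditions the rule; the second-to-last letter is.
"hizipn" has second-to-last letter 'p'. The stems whose second-to-last letter is 'p' (hukazkopf → huomkazkopf, safepn → saomfepn, womuzipt → woommuzipt) insert -om- after the first vowel.
The other patterns: stems whose second-to-last letter is 'w' change the last vowel to 'o'; stems whose second-to-last letter is 'f' or 's' add -ast.
So hizipn → hiomzipn.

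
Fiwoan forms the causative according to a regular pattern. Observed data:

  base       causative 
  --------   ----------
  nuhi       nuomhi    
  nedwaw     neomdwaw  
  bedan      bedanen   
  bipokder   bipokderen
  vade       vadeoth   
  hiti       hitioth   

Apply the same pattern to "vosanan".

"vosanan" begins with v-. The one such stem in the data (vade → vadeoth) adds -oth, so the same rule applies.
The other patterns: stems beginning with n- insert -om- after the first vowel; stems beginning with b- add -en.
So vosanan → vosananoth.

vosananoth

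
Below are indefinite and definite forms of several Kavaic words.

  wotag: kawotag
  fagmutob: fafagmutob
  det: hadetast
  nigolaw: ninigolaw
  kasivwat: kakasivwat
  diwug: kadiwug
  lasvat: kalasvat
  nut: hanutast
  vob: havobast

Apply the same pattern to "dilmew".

det and lasvat both end in -t yet inflect differently (hadetast, kalasvat), so the final letter is not what conditions the rule; the number of vowels is.
"dilmew" has 2 vowels. The stems with 2 vowels (diwug → kadiwug, wotag → kawotag, lasvat → kalasvat) add the prefix ka-.
The other patterns: stems with 1 vowel add ha- … -ast around the stem; stems with 3 vowels repeat the first consonant+vowel as a prefix.
So dilmew → kadilmew.

kadilmew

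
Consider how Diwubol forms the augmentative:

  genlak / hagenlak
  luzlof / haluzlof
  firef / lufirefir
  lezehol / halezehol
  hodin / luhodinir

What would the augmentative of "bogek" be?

firef and luzlof both end in -f yet inflect differently (lufirefir, haluzlof), so the final letter is not what conditions the rule; the last vowel is.
"bogek" has last vowel 'e'. The one such stem in the data (firef → lufirefir) adds lu- … -ir around the stem, so the same rule applies.
The other pattern: stems whose last vowel is 'a' or 'o' add the prefix ha-.
So bogek → lubogekir.

lubogekir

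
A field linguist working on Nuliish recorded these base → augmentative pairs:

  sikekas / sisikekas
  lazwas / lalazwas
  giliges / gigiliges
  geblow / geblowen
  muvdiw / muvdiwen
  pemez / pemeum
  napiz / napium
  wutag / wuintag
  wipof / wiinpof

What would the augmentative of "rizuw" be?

giliges and pemez both have last vowel 'e' yet inflect differently (gigiliges, pemeum), so the last vowel is not what conditions the rule; the final letter is.
"rizuw" ends in -w. The stems ending in -w (geblow → geblowen, muvdiw → muvdiwen) add -en.
So rizuw → rizuwen.

rizuwen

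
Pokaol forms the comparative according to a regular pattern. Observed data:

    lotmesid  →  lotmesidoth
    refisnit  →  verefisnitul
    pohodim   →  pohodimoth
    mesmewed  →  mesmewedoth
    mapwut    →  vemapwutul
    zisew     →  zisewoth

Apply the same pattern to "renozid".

renozidoth

"renozid" ends in -d. The stems ending in -d (lotmesid → lotmesidoth, mesmewed → mesmewedoth) add -oth.
The other pattern: stems ending in -t add ve- … -ul around the stem.
So renozid → renozidoth.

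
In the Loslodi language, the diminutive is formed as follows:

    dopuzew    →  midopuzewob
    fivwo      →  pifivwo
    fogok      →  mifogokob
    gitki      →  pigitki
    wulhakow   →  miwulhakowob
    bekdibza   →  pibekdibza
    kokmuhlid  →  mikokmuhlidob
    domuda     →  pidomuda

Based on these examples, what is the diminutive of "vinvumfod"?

"vinvumfod" ends in a consonant. The stems ending in a consonant (fogok → mifogokob, wulhakow → miwulhakowob, kokmuhlid → mikokmuhlidob) add mi- … -ob around the stem.
So vinvumfod → mivinvumfodob.

mivinvumfodob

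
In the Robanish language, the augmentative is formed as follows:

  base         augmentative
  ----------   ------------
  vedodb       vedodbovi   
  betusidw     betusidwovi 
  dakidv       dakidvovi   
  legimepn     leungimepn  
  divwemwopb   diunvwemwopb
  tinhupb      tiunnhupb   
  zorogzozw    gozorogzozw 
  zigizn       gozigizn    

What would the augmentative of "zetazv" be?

vedodb and divwemwopb both end in -b yet inflect differently (vedodbovi, diunvwemwopb), so the final letter is not what conditions the rule; the second-to-last letter is.
"zetazv" has second-to-last letter 'z'. The stems whose second-to-last letter is 'z' (zorogzozw → gozorogzozw, zigizn → gozigizn) add the prefix go-.
So zetazv → gozetazv.

gozetazv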